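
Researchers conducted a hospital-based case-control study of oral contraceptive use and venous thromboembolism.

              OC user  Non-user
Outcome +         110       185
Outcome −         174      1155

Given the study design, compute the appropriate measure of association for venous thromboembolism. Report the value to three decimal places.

Reading the table with exposure as columns: a = 110 (OC user, case), b = 174 (OC user, non-case), c = 185 (Non-user, case), d = 1155.
This is a hospital-based case-control study: participants were sampled on outcome status, so risks in the source population cannot be estimated directly — relative risk is not valid here. The odds ratio is the appropriate measure.
OR = (a·d)/(b·c) = (110 × 1155) / (174 × 185) = 127050 / 32190 = 3.94688

3.947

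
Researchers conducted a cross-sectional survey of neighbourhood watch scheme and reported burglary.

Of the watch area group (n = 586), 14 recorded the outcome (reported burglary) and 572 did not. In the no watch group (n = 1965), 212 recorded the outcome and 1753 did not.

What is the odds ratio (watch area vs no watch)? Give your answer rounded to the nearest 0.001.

0.202

From the description: a = 14, b = 572, c = 212, d = 1753.
OR = (a·d)/(b·c) = (14 × 1753) / (572 × 212) = 24542 / 121264 = 0.20238
Exposure is associated with lower odds of reported burglary (OR = 0.20 < 1).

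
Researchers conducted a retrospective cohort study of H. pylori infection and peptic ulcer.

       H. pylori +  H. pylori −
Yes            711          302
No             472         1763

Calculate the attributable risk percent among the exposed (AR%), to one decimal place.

Reading the table with exposure as columns: a = 711 (H. pylori +, case), b = 472 (H. pylori +, non-case), c = 302 (H. pylori −, case), d = 1763.
Risk in exposed = 711/1183 = 0.60101; risk in unexposed = 302/2065 = 0.14625.
RR = 0.60101/0.14625 = 4.10959
AR% = (RR − 1)/RR × 100 = (4.10959 − 1)/4.10959 × 100 = 75.6666%

75.7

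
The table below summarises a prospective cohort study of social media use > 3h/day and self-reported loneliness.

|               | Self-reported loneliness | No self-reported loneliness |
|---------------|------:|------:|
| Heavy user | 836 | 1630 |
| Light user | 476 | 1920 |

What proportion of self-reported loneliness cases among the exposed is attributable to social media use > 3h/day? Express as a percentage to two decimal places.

Cells: a = 836, b = 1630, c = 476, d = 1920.
Risk in exposed = 836/2466 = 0.33901; risk in unexposed = 476/2396 = 0.19866.
RR = 0.33901/0.19866 = 1.70645
AR% = (RR − 1)/RR × 100 = (1.70645 − 1)/1.70645 × 100 = 41.3987%

41.40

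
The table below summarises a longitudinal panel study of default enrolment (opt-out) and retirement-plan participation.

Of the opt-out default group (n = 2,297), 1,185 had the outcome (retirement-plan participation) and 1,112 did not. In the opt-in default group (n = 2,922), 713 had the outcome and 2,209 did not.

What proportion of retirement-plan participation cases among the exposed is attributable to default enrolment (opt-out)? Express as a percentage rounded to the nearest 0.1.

From the description: a = 1185, b = 1112, c = 713, d = 2209.
Risk in exposed = 1185/2297 = 0.51589; risk in unexposed = 713/2922 = 0.24401.
RR = 0.51589/0.24401 = 2.11421
AR% = (RR − 1)/RR × 100 = (2.11421 − 1)/2.11421 × 100 = 52.7010%

52.7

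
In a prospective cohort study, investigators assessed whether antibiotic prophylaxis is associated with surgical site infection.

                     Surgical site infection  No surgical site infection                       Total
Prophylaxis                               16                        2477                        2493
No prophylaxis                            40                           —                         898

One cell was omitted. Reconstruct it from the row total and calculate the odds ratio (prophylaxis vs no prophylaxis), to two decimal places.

0.14

The missing cell is in the unexposed row: 898 − 40 = 858.
So a = 16, b = 2477, c = 40, d = 858.
OR = (a·d)/(b·c) = (16 × 858) / (2477 × 40) = 13728 / 99080 = 0.13855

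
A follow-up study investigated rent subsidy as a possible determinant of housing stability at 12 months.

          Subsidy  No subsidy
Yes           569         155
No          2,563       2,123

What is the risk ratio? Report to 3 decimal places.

Reading the table with exposure as columns: a = 569 (Subsidy, case), b = 2563 (Subsidy, non-case), c = 155 (No subsidy, case), d = 2123.
Risk in exposed = 569/3132 = 0.18167; risk in unexposed = 155/2278 = 0.06804.
RR = 0.18167 / 0.06804 = 2.67001
The risk among the exposed is 2.67 times that among the unexposed.

2.670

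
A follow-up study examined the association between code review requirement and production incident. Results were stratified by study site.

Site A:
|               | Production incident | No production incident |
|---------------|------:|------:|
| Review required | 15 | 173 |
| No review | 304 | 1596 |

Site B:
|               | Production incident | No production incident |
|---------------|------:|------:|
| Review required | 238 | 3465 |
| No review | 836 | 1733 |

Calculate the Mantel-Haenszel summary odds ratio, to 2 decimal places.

OR_MH = Σ(aᵢdᵢ/nᵢ) / Σ(bᵢcᵢ/nᵢ), where nᵢ is the stratum total.
Stratum 1 (Site A): n = 2088; a·d/n = 15·1596/2088 = 11.4655; b·c/n = 173·304/2088 = 25.1877
Stratum 2 (Site B): n = 6272; a·d/n = 238·1733/6272 = 65.7612; b·c/n = 3465·836/6272 = 461.8527
OR_MH = (11.4655 + 65.7612) / (25.1877 + 461.8527) = 77.2267 / 487.0404 = 0.15856

0.16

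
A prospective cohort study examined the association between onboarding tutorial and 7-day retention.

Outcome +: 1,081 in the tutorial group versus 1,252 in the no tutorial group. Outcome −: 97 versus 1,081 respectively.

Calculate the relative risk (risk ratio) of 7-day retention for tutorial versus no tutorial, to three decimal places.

1.710

From the description: a = 1081, b = 97, c = 1252, d = 1081.
Risk in exposed = 1081/1178 = 0.91766; risk in unexposed = 1252/2333 = 0.53665.
RR = 0.91766 / 0.53665 = 1.70998
The risk among the exposed is 1.71 times that among the unexposed.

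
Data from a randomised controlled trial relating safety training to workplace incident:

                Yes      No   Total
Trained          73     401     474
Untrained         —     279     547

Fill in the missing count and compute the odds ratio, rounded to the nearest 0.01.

The missing cell is in the unexposed row: 547 − 279 = 268.
So a = 73, b = 401, c = 268, d = 279.
OR = (a·d)/(b·c) = (73 × 279) / (401 × 268) = 20367 / 107468 = 0.18952

0.19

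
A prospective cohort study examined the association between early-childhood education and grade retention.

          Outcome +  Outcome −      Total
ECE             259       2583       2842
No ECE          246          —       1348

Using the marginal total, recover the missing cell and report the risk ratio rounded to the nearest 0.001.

0.499

The missing cell is in the unexposed row: 1348 − 246 = 1102.
So a = 259, b = 2583, c = 246, d = 1102.
RR = [a/(a+b)] / [c/(c+d)] = (259/2842) / (246/1348) = 0.09113/0.18249 = 0.49938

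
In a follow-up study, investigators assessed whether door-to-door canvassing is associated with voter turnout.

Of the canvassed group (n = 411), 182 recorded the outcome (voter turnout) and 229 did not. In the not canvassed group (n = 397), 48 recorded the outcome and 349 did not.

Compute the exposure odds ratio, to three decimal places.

5.779

From the description: a = 182, b = 229, c = 48, d = 349.
OR = (a·d)/(b·c) = (182 × 349) / (229 × 48) = 63518 / 10992 = 5.77857
The odds of voter turnout are about 5.78 times as high in the canvassed group.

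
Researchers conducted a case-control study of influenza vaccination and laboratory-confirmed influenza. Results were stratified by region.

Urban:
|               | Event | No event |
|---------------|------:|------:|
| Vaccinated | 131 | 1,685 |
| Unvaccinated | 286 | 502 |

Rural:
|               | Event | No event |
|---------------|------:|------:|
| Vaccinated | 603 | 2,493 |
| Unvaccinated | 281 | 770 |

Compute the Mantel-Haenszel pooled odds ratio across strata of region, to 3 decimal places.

0.388

OR_MH = Σ(aᵢdᵢ/nᵢ) / Σ(bᵢcᵢ/nᵢ), where nᵢ is the stratum total.
Stratum 1 (Urban): n = 2604; a·d/n = 131·502/2604 = 25.2542; b·c/n = 1685·286/2604 = 185.0653
Stratum 2 (Rural): n = 4147; a·d/n = 603·770/4147 = 111.9629; b·c/n = 2493·281/4147 = 168.9252
OR_MH = (25.2542 + 111.9629) / (185.0653 + 168.9252) = 137.2171 / 353.9905 = 0.38763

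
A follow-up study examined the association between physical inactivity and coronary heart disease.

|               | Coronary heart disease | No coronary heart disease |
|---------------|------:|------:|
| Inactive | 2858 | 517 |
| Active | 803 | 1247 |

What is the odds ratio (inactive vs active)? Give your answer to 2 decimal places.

Cells: a = 2858, b = 517, c = 803, d = 1247.
OR = (a·d)/(b·c) = (2858 × 1247) / (517 × 803) = 3563926 / 415151 = 8.58465
The odds of coronary heart disease are about 8.58 times as high in the inactive group.

8.58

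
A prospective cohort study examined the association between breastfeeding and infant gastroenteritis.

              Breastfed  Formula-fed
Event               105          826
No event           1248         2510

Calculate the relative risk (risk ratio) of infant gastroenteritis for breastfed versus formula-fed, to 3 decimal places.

Reading the table with exposure as columns: a = 105 (Breastfed, case), b = 1248 (Breastfed, non-case), c = 826 (Formula-fed, case), d = 2510.
Risk in exposed = 105/1353 = 0.07761; risk in unexposed = 826/3336 = 0.24760.
RR = 0.07761 / 0.24760 = 0.31343
The risk is 69% lower among the exposed than among the unexposed.

0.313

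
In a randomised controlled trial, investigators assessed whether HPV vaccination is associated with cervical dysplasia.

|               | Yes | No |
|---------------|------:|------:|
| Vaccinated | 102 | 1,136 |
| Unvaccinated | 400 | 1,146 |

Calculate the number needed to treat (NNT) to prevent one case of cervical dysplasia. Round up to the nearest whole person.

6

Risk in treated group = 102/1238 = 0.08239; risk in control = 400/1546 = 0.25873.
Absolute risk reduction = 0.25873 − 0.08239 = 0.17634
NNT = 1 / ARR = 1 / 0.17634 = 5.671 → round up → 6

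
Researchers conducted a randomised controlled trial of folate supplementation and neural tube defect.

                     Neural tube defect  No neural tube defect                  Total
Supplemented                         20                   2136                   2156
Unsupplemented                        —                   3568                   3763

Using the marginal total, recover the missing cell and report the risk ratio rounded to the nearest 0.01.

0.18

The missing cell is in the unexposed row: 3763 − 3568 = 195.
So a = 20, b = 2136, c = 195, d = 3568.
RR = [a/(a+b)] / [c/(c+d)] = (20/2156) / (195/3763) = 0.00928/0.05182 = 0.17901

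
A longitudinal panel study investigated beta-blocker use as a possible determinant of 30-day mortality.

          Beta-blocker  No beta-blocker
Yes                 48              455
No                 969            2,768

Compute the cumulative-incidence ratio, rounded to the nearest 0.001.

Reading the table with exposure as columns: a = 48 (Beta-blocker, case), b = 969 (Beta-blocker, non-case), c = 455 (No beta-blocker, case), d = 2768.
Risk in exposed = 48/1017 = 0.04720; risk in unexposed = 455/3223 = 0.14117.
RR = 0.04720 / 0.14117 = 0.33433
The risk is 67% lower among the exposed than among the unexposed.

0.334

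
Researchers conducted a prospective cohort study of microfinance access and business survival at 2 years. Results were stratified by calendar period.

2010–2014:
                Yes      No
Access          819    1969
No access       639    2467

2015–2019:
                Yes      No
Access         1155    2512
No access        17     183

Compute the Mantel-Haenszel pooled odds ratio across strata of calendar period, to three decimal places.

OR_MH = Σ(aᵢdᵢ/nᵢ) / Σ(bᵢcᵢ/nᵢ), where nᵢ is the stratum total.
Stratum 1 (2010–2014): n = 5894; a·d/n = 819·2467/5894 = 342.8017; b·c/n = 1969·639/5894 = 213.4698
Stratum 2 (2015–2019): n = 3867; a·d/n = 1155·183/3867 = 54.6587; b·c/n = 2512·17/3867 = 11.0432
OR_MH = (342.8017 + 54.6587) / (213.4698 + 11.0432) = 397.4603 / 224.5130 = 1.77032

1.770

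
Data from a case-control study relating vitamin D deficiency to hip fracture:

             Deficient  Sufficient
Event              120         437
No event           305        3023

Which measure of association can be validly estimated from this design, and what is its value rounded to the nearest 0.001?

Reading the table with exposure as columns: a = 120 (Deficient, case), b = 305 (Deficient, non-case), c = 437 (Sufficient, case), d = 3023.
This is a case-control study: participants were sampled on outcome status, so risks in the source population cannot be estimated directly — relative risk is not valid here. The odds ratio is the appropriate measure.
OR = (a·d)/(b·c) = (120 × 3023) / (305 × 437) = 362760 / 133285 = 2.72169

2.722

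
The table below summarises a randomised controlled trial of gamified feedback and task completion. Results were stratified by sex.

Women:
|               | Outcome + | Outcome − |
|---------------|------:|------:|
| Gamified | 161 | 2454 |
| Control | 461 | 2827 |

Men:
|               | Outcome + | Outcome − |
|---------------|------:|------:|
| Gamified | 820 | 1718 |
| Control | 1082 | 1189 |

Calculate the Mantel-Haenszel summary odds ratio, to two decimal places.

0.48

OR_MH = Σ(aᵢdᵢ/nᵢ) / Σ(bᵢcᵢ/nᵢ), where nᵢ is the stratum total.
Stratum 1 (Women): n = 5903; a·d/n = 161·2827/5903 = 77.1044; b·c/n = 2454·461/5903 = 191.6473
Stratum 2 (Men): n = 4809; a·d/n = 820·1189/4809 = 202.7407; b·c/n = 1718·1082/4809 = 386.5411
OR_MH = (77.1044 + 202.7407) / (191.6473 + 386.5411) = 279.8450 / 578.1884 = 0.48400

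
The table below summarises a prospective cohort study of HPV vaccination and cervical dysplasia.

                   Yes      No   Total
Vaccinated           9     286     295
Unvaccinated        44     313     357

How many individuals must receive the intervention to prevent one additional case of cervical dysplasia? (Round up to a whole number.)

Risk in treated group = 9/295 = 0.03051; risk in control = 44/357 = 0.12325.
Absolute risk reduction = 0.12325 − 0.03051 = 0.09274
NNT = 1 / ARR = 1 / 0.09274 = 10.783 → round up → 11

11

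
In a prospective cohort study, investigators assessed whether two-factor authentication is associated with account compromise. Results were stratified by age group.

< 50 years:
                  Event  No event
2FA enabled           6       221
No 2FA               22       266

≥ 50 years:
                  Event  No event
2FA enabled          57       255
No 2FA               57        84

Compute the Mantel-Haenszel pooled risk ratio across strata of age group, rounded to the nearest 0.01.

RR_MH = Σ(aᵢ·n₀ᵢ/nᵢ) / Σ(cᵢ·n₁ᵢ/nᵢ), with n₁ᵢ = aᵢ+bᵢ (exposed), n₀ᵢ = cᵢ+dᵢ (unexposed), nᵢ = n₁ᵢ+n₀ᵢ.
Stratum 1 (< 50 years): n₁ = 227, n₀ = 288, n = 515; a·n₀/n = 6·288/515 = 3.3553; c·n₁/n = 22·227/515 = 9.6971
Stratum 2 (≥ 50 years): n₁ = 312, n₀ = 141, n = 453; a·n₀/n = 57·141/453 = 17.7417; c·n₁/n = 57·312/453 = 39.2583
RR_MH = (3.3553 + 17.7417) / (9.6971 + 39.2583) = 21.0971 / 48.9554 = 0.43094

0.43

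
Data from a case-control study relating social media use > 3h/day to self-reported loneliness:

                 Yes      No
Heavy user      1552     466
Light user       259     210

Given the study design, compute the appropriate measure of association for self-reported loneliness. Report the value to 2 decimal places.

2.70

Cells: a = 1552, b = 466, c = 259, d = 210.
This is a case-control study: participants were sampled on outcome status, so risks in the source population cannot be estimated directly — relative risk is not valid here. The odds ratio is the appropriate measure.
OR = (a·d)/(b·c) = (1552 × 210) / (466 × 259) = 325920 / 120694 = 2.70038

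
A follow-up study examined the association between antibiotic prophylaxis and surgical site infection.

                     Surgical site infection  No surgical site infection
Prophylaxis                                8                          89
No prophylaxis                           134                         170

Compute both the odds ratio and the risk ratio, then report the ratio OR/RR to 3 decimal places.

0.609

Cells: a = 8, b = 89, c = 134, d = 170.
OR = (8·170)/(89·134) = 1360/11926 = 0.11404
Risk in exposed = 8/97 = 0.08247; risk in unexposed = 134/304 = 0.44079; RR = 0.18711
OR/RR = 0.11404 / 0.18711 = 0.60948
The outcome is not rare, so the OR lies further from 1 than the RR.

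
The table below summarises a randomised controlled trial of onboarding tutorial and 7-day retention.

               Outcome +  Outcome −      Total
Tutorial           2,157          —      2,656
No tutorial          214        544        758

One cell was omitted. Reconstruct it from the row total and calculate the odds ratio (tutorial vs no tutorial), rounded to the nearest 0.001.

The missing cell is in the exposed row: 2656 − 2157 = 499.
So a = 2157, b = 499, c = 214, d = 544.
OR = (a·d)/(b·c) = (2157 × 544) / (499 × 214) = 1173408 / 106786 = 10.98841

10.988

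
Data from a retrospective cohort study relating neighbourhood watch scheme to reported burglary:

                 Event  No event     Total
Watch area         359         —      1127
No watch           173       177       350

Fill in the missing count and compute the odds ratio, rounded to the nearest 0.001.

0.478

The missing cell is in the exposed row: 1127 − 359 = 768.
So a = 359, b = 768, c = 173, d = 177.
OR = (a·d)/(b·c) = (359 × 177) / (768 × 173) = 63543 / 132864 = 0.47826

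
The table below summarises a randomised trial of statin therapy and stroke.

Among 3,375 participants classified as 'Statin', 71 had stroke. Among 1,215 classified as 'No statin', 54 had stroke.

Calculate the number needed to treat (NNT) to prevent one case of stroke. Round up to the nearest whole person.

43

Risk in treated group = 71/3375 = 0.02104; risk in control = 54/1215 = 0.04444.
Absolute risk reduction = 0.04444 − 0.02104 = 0.02341
NNT = 1 / ARR = 1 / 0.02341 = 42.722 → round up → 43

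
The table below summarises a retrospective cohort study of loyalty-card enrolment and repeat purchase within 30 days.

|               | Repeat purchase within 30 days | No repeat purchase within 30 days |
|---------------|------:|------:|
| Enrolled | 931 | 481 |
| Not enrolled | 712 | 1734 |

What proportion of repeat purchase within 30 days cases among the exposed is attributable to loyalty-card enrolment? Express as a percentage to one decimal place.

55.9

Cells: a = 931, b = 481, c = 712, d = 1734.
Risk in exposed = 931/1412 = 0.65935; risk in unexposed = 712/2446 = 0.29109.
RR = 0.65935/0.29109 = 2.26512
AR% = (RR − 1)/RR × 100 = (2.26512 − 1)/2.26512 × 100 = 55.8523%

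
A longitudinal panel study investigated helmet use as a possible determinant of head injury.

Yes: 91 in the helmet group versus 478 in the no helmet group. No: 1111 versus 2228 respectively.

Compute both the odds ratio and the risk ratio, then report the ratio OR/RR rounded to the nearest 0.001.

From the description: a = 91, b = 1111, c = 478, d = 2228.
OR = (91·2228)/(1111·478) = 202748/531058 = 0.38178
Risk in exposed = 91/1202 = 0.07571; risk in unexposed = 478/2706 = 0.17664; RR = 0.42858
OR/RR = 0.38178 / 0.42858 = 0.89080
The outcome is not rare, so the OR lies further from 1 than the RR.

0.891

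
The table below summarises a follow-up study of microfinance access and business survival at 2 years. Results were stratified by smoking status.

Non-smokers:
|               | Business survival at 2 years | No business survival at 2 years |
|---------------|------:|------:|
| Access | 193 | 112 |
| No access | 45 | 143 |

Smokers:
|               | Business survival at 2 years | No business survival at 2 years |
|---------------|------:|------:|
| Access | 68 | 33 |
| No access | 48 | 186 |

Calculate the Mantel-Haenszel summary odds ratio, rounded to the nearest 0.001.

6.269

OR_MH = Σ(aᵢdᵢ/nᵢ) / Σ(bᵢcᵢ/nᵢ), where nᵢ is the stratum total.
Stratum 1 (Non-smokers): n = 493; a·d/n = 193·143/493 = 55.9817; b·c/n = 112·45/493 = 10.2231
Stratum 2 (Smokers): n = 335; a·d/n = 68·186/335 = 37.7552; b·c/n = 33·48/335 = 4.7284
OR_MH = (55.9817 + 37.7552) / (10.2231 + 4.7284) = 93.7370 / 14.9515 = 6.26941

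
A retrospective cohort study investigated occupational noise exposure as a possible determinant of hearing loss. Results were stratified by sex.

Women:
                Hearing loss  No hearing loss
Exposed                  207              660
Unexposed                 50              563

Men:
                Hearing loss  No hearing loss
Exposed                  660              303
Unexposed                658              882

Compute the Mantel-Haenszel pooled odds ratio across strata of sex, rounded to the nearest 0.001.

3.054

OR_MH = Σ(aᵢdᵢ/nᵢ) / Σ(bᵢcᵢ/nᵢ), where nᵢ is the stratum total.
Stratum 1 (Women): n = 1480; a·d/n = 207·563/1480 = 78.7439; b·c/n = 660·50/1480 = 22.2973
Stratum 2 (Men): n = 2503; a·d/n = 660·882/2503 = 232.5689; b·c/n = 303·658/2503 = 79.6540
OR_MH = (78.7439 + 232.5689) / (22.2973 + 79.6540) = 311.3128 / 101.9513 = 3.05354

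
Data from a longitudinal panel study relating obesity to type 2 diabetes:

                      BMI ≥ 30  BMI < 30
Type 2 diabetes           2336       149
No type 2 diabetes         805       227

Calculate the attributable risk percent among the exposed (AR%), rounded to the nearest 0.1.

46.7

Reading the table with exposure as columns: a = 2336 (BMI ≥ 30, case), b = 805 (BMI ≥ 30, non-case), c = 149 (BMI < 30, case), d = 227.
Risk in exposed = 2336/3141 = 0.74371; risk in unexposed = 149/376 = 0.39628.
RR = 0.74371/0.39628 = 1.87675
AR% = (RR − 1)/RR × 100 = (1.87675 − 1)/1.87675 × 100 = 46.7164%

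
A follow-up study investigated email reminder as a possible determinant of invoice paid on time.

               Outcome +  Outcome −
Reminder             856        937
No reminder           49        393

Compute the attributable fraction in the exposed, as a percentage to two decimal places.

76.78

Cells: a = 856, b = 937, c = 49, d = 393.
Risk in exposed = 856/1793 = 0.47741; risk in unexposed = 49/442 = 0.11086.
RR = 0.47741/0.11086 = 4.30645
AR% = (RR − 1)/RR × 100 = (4.30645 − 1)/4.30645 × 100 = 76.7790%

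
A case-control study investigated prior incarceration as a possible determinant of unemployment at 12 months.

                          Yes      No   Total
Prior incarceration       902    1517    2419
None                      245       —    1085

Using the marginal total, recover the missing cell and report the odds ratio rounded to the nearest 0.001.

2.039

The missing cell is in the unexposed row: 1085 − 245 = 840.
So a = 902, b = 1517, c = 245, d = 840.
OR = (a·d)/(b·c) = (902 × 840) / (1517 × 245) = 757680 / 371665 = 2.03861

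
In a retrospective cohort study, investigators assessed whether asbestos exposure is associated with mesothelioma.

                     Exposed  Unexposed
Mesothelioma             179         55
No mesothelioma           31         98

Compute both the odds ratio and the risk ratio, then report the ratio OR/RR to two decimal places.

Reading the table with exposure as columns: a = 179 (Exposed, case), b = 31 (Exposed, non-case), c = 55 (Unexposed, case), d = 98.
OR = (179·98)/(31·55) = 17542/1705 = 10.28856
Risk in exposed = 179/210 = 0.85238; risk in unexposed = 55/153 = 0.35948; RR = 2.37117
OR/RR = 10.28856 / 2.37117 = 4.33903
The outcome is not rare, so the OR lies further from 1 than the RR.

4.34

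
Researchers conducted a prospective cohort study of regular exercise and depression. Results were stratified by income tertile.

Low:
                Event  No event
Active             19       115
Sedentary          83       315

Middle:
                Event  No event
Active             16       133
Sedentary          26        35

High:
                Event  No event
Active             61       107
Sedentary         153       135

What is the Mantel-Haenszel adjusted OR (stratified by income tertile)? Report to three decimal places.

OR_MH = Σ(aᵢdᵢ/nᵢ) / Σ(bᵢcᵢ/nᵢ), where nᵢ is the stratum total.
Stratum 1 (Low): n = 532; a·d/n = 19·315/532 = 11.2500; b·c/n = 115·83/532 = 17.9417
Stratum 2 (Middle): n = 210; a·d/n = 16·35/210 = 2.6667; b·c/n = 133·26/210 = 16.4667
Stratum 3 (High): n = 456; a·d/n = 61·135/456 = 18.0592; b·c/n = 107·153/456 = 35.9013
OR_MH = (11.2500 + 2.6667 + 18.0592) / (17.9417 + 16.4667 + 35.9013) = 31.9759 / 70.3097 = 0.45479

0.455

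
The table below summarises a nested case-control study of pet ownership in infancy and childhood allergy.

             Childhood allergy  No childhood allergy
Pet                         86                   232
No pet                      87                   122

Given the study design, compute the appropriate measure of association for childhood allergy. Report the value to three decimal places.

0.520

Cells: a = 86, b = 232, c = 87, d = 122.
This is a nested case-control study: participants were sampled on outcome status, so risks in the source population cannot be estimated directly — relative risk is not valid here. The odds ratio is the appropriate measure.
OR = (a·d)/(b·c) = (86 × 122) / (232 × 87) = 10492 / 20184 = 0.51982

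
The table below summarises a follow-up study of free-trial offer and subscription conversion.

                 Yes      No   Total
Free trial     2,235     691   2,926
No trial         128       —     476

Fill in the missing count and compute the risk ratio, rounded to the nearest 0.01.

The missing cell is in the unexposed row: 476 − 128 = 348.
So a = 2235, b = 691, c = 128, d = 348.
RR = [a/(a+b)] / [c/(c+d)] = (2235/2926) / (128/476) = 0.76384/0.26891 = 2.84054

2.84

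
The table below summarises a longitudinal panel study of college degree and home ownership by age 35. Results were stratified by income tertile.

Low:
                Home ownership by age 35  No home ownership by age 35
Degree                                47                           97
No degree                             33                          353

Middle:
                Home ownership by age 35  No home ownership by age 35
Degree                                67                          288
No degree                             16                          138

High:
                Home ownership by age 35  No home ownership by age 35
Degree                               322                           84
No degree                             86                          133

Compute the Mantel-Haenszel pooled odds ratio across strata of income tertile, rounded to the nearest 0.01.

4.43

OR_MH = Σ(aᵢdᵢ/nᵢ) / Σ(bᵢcᵢ/nᵢ), where nᵢ is the stratum total.
Stratum 1 (Low): n = 530; a·d/n = 47·353/530 = 31.3038; b·c/n = 97·33/530 = 6.0396
Stratum 2 (Middle): n = 509; a·d/n = 67·138/509 = 18.1650; b·c/n = 288·16/509 = 9.0530
Stratum 3 (High): n = 625; a·d/n = 322·133/625 = 68.5216; b·c/n = 84·86/625 = 11.5584
OR_MH = (31.3038 + 18.1650 + 68.5216) / (6.0396 + 9.0530 + 11.5584) = 117.9904 / 26.6511 = 4.42723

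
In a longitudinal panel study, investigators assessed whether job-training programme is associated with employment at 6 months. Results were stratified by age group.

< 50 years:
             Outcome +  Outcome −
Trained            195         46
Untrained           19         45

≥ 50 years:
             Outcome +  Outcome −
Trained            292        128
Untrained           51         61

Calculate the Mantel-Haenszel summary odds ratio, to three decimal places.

OR_MH = Σ(aᵢdᵢ/nᵢ) / Σ(bᵢcᵢ/nᵢ), where nᵢ is the stratum total.
Stratum 1 (< 50 years): n = 305; a·d/n = 195·45/305 = 28.7705; b·c/n = 46·19/305 = 2.8656
Stratum 2 (≥ 50 years): n = 532; a·d/n = 292·61/532 = 33.4812; b·c/n = 128·51/532 = 12.2707
OR_MH = (28.7705 + 33.4812) / (2.8656 + 12.2707) = 62.2517 / 15.1363 = 4.11276

4.113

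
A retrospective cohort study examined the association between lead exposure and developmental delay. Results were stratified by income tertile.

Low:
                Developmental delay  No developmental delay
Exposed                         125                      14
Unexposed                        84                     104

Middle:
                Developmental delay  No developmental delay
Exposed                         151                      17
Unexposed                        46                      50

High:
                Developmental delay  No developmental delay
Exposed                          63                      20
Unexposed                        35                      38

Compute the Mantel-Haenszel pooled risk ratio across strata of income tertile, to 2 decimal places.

1.87

RR_MH = Σ(aᵢ·n₀ᵢ/nᵢ) / Σ(cᵢ·n₁ᵢ/nᵢ), with n₁ᵢ = aᵢ+bᵢ (exposed), n₀ᵢ = cᵢ+dᵢ (unexposed), nᵢ = n₁ᵢ+n₀ᵢ.
Stratum 1 (Low): n₁ = 139, n₀ = 188, n = 327; a·n₀/n = 125·188/327 = 71.8654; c·n₁/n = 84·139/327 = 35.7064
Stratum 2 (Middle): n₁ = 168, n₀ = 96, n = 264; a·n₀/n = 151·96/264 = 54.9091; c·n₁/n = 46·168/264 = 29.2727
Stratum 3 (High): n₁ = 83, n₀ = 73, n = 156; a·n₀/n = 63·73/156 = 29.4808; c·n₁/n = 35·83/156 = 18.6218
RR_MH = (71.8654 + 54.9091 + 29.4808) / (35.7064 + 29.2727 + 18.6218) = 156.2553 / 83.6009 = 1.86906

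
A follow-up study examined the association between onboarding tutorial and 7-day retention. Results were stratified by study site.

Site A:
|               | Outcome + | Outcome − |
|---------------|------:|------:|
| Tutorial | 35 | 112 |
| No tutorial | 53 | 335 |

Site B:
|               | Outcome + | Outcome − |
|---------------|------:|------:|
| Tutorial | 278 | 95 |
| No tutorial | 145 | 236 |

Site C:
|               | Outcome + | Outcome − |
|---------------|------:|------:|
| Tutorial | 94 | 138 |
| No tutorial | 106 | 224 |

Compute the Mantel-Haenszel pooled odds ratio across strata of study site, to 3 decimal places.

2.643

OR_MH = Σ(aᵢdᵢ/nᵢ) / Σ(bᵢcᵢ/nᵢ), where nᵢ is the stratum total.
Stratum 1 (Site A): n = 535; a·d/n = 35·335/535 = 21.9159; b·c/n = 112·53/535 = 11.0953
Stratum 2 (Site B): n = 754; a·d/n = 278·236/754 = 87.0133; b·c/n = 95·145/754 = 18.2692
Stratum 3 (Site C): n = 562; a·d/n = 94·224/562 = 37.4662; b·c/n = 138·106/562 = 26.0285
OR_MH = (21.9159 + 87.0133 + 37.4662) / (11.0953 + 18.2692 + 26.0285) = 146.3953 / 55.3930 = 2.64285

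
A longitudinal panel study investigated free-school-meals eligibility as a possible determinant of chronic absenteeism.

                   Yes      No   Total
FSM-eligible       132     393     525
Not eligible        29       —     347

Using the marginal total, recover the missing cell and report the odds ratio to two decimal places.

3.68

The missing cell is in the unexposed row: 347 − 29 = 318.
So a = 132, b = 393, c = 29, d = 318.
OR = (a·d)/(b·c) = (132 × 318) / (393 × 29) = 41976 / 11397 = 3.68307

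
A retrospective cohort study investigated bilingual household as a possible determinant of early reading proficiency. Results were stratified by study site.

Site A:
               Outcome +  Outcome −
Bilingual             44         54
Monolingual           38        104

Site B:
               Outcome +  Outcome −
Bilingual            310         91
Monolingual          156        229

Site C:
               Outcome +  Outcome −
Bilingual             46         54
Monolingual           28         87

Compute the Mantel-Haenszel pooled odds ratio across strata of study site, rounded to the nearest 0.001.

3.805

OR_MH = Σ(aᵢdᵢ/nᵢ) / Σ(bᵢcᵢ/nᵢ), where nᵢ is the stratum total.
Stratum 1 (Site A): n = 240; a·d/n = 44·104/240 = 19.0667; b·c/n = 54·38/240 = 8.5500
Stratum 2 (Site B): n = 786; a·d/n = 310·229/786 = 90.3181; b·c/n = 91·156/786 = 18.0611
Stratum 3 (Site C): n = 215; a·d/n = 46·87/215 = 18.6140; b·c/n = 54·28/215 = 7.0326
OR_MH = (19.0667 + 90.3181 + 18.6140) / (8.5500 + 18.0611 + 7.0326) = 127.9987 / 33.6436 = 3.80454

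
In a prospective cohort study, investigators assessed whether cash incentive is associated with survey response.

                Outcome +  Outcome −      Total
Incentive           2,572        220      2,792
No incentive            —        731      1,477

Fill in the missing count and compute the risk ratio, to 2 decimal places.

The missing cell is in the unexposed row: 1477 − 731 = 746.
So a = 2572, b = 220, c = 746, d = 731.
RR = [a/(a+b)] / [c/(c+d)] = (2572/2792) / (746/1477) = 0.92120/0.50508 = 1.82388

1.82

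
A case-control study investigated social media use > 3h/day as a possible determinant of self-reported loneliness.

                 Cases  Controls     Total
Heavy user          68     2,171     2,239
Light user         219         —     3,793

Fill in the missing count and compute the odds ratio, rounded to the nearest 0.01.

The missing cell is in the unexposed row: 3793 − 219 = 3574.
So a = 68, b = 2171, c = 219, d = 3574.
OR = (a·d)/(b·c) = (68 × 3574) / (2171 × 219) = 243032 / 475449 = 0.51116

0.51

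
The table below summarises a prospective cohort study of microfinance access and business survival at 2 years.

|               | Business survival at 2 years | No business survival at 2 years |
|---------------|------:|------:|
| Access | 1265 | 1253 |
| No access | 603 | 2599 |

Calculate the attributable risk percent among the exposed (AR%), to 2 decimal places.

Cells: a = 1265, b = 1253, c = 603, d = 2599.
Risk in exposed = 1265/2518 = 0.50238; risk in unexposed = 603/3202 = 0.18832.
RR = 0.50238/0.18832 = 2.66771
AR% = (RR − 1)/RR × 100 = (2.66771 − 1)/2.66771 × 100 = 62.5147%

62.51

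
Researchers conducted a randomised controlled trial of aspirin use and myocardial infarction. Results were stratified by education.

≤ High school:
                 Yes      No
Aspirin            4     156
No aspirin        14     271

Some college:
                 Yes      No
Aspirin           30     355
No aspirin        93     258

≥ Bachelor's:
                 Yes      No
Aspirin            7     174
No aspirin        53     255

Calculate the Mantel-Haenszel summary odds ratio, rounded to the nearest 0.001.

OR_MH = Σ(aᵢdᵢ/nᵢ) / Σ(bᵢcᵢ/nᵢ), where nᵢ is the stratum total.
Stratum 1 (≤ High school): n = 445; a·d/n = 4·271/445 = 2.4360; b·c/n = 156·14/445 = 4.9079
Stratum 2 (Some college): n = 736; a·d/n = 30·258/736 = 10.5163; b·c/n = 355·93/736 = 44.8573
Stratum 3 (≥ Bachelor's): n = 489; a·d/n = 7·255/489 = 3.6503; b·c/n = 174·53/489 = 18.8589
OR_MH = (2.4360 + 10.5163 + 3.6503) / (4.9079 + 44.8573 + 18.8589) = 16.6026 / 68.6241 = 0.24193

0.242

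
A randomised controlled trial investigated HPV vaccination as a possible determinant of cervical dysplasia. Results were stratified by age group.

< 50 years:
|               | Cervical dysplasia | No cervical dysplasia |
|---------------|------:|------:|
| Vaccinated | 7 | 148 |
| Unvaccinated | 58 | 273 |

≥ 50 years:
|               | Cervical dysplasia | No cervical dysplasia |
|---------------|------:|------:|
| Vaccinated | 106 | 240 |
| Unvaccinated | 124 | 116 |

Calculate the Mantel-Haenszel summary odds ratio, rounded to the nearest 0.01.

OR_MH = Σ(aᵢdᵢ/nᵢ) / Σ(bᵢcᵢ/nᵢ), where nᵢ is the stratum total.
Stratum 1 (< 50 years): n = 486; a·d/n = 7·273/486 = 3.9321; b·c/n = 148·58/486 = 17.6626
Stratum 2 (≥ 50 years): n = 586; a·d/n = 106·116/586 = 20.9829; b·c/n = 240·124/586 = 50.7850
OR_MH = (3.9321 + 20.9829) / (17.6626 + 50.7850) = 24.9150 / 68.4475 = 0.36400

0.36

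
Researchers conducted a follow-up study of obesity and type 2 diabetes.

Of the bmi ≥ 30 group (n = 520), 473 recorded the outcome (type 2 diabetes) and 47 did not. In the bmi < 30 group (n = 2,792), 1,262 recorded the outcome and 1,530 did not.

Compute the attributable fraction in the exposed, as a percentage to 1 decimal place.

50.3

From the description: a = 473, b = 47, c = 1262, d = 1530.
Risk in exposed = 473/520 = 0.90962; risk in unexposed = 1262/2792 = 0.45201.
RR = 0.90962/0.45201 = 2.01240
AR% = (RR − 1)/RR × 100 = (2.01240 − 1)/2.01240 × 100 = 50.3080%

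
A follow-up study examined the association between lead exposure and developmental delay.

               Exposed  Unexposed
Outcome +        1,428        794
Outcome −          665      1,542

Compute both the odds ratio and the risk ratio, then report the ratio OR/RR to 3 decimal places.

Reading the table with exposure as columns: a = 1428 (Exposed, case), b = 665 (Exposed, non-case), c = 794 (Unexposed, case), d = 1542.
OR = (1428·1542)/(665·794) = 2201976/528010 = 4.17033
Risk in exposed = 1428/2093 = 0.68227; risk in unexposed = 794/2336 = 0.33990; RR = 2.00730
OR/RR = 4.17033 / 2.00730 = 2.07759
The outcome is not rare, so the OR lies further from 1 than the RR.

2.078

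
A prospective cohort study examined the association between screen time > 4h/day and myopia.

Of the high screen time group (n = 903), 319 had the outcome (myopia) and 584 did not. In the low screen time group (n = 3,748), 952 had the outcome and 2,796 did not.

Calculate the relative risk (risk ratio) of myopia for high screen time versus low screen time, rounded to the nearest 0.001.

1.391

From the description: a = 319, b = 584, c = 952, d = 2796.
Risk in exposed = 319/903 = 0.35327; risk in unexposed = 952/3748 = 0.25400.
RR = 0.35327 / 0.25400 = 1.39080
The risk among the exposed is 1.39 times that among the unexposed.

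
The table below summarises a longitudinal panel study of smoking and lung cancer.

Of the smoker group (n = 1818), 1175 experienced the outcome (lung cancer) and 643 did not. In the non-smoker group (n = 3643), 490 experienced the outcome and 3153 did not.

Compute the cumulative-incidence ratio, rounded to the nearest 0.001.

From the description: a = 1175, b = 643, c = 490, d = 3153.
Risk in exposed = 1175/1818 = 0.64631; risk in unexposed = 490/3643 = 0.13450.
RR = 0.64631 / 0.13450 = 4.80515
The risk among the exposed is 4.81 times that among the unexposed.

4.805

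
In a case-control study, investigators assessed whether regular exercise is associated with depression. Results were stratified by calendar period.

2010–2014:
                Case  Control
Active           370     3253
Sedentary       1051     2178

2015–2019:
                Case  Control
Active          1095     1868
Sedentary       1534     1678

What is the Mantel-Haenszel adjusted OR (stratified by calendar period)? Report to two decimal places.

OR_MH = Σ(aᵢdᵢ/nᵢ) / Σ(bᵢcᵢ/nᵢ), where nᵢ is the stratum total.
Stratum 1 (2010–2014): n = 6852; a·d/n = 370·2178/6852 = 117.6095; b·c/n = 3253·1051/6852 = 498.9642
Stratum 2 (2015–2019): n = 6175; a·d/n = 1095·1678/6175 = 297.5563; b·c/n = 1868·1534/6175 = 464.0505
OR_MH = (117.6095 + 297.5563) / (498.9642 + 464.0505) = 415.1657 / 963.0148 = 0.43111

0.43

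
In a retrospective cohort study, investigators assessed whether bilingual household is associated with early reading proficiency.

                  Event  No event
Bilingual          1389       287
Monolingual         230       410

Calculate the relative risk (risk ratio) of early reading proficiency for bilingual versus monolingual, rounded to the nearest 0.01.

2.31

Cells: a = 1389, b = 287, c = 230, d = 410.
Risk in exposed = 1389/1676 = 0.82876; risk in unexposed = 230/640 = 0.35938.
RR = 0.82876 / 0.35938 = 2.30611
The risk among the exposed is 2.31 times that among the unexposed.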